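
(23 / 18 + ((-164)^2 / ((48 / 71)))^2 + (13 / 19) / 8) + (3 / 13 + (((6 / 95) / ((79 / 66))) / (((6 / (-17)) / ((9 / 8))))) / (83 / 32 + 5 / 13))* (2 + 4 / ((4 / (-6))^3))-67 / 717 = 1097448407403041050937 / 693385088760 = 1582740132.71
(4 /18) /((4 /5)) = 5 /18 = 0.28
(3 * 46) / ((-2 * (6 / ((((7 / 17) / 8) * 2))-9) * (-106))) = 7 / 530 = 0.01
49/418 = 0.12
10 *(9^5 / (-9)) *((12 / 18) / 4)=-10935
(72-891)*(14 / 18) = -637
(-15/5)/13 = -3/13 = -0.23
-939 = -939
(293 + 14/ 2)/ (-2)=-150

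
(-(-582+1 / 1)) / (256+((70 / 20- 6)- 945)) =-0.84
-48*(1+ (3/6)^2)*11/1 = -660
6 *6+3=39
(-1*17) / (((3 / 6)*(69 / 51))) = -578 / 23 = -25.13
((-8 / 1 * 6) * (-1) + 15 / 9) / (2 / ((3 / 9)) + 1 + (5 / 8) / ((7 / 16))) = 1043 / 177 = 5.89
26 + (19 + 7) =52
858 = 858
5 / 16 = 0.31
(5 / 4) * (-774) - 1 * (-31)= -1873 / 2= -936.50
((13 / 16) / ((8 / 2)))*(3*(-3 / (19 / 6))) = -351 / 608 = -0.58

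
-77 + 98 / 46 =-1722 / 23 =-74.87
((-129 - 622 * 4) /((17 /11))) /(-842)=28787 /14314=2.01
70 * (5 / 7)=50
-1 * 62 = -62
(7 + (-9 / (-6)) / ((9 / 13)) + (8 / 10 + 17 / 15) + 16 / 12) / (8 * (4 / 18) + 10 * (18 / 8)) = 1119 / 2185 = 0.51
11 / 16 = 0.69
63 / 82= 0.77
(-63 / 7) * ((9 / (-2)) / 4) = 81 / 8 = 10.12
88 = 88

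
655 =655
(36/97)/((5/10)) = 72/97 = 0.74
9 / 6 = 3 / 2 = 1.50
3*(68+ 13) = 243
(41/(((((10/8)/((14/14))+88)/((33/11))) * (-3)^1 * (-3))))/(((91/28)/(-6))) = -1312/4641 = -0.28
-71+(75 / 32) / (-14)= -31883 / 448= -71.17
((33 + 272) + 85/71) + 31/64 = 1393561/4544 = 306.68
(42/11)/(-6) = -7/11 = -0.64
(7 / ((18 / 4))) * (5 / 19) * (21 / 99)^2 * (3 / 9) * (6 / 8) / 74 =1715 / 27560412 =0.00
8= 8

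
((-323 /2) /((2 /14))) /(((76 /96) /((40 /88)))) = -7140 /11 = -649.09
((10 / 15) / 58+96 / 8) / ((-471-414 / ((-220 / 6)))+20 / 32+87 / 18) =-459800 / 17388719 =-0.03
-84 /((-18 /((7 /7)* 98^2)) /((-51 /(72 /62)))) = -1968286.44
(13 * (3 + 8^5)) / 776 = 426023 / 776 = 549.00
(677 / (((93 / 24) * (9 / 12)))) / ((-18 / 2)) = -21664 / 837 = -25.88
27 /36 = 3 /4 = 0.75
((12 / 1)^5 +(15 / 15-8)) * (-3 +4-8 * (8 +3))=-21647775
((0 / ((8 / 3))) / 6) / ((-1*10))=0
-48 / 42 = -8 / 7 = -1.14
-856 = -856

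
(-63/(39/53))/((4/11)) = -12243/52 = -235.44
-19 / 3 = -6.33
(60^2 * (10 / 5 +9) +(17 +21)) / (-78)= -19819 / 39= -508.18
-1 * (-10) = 10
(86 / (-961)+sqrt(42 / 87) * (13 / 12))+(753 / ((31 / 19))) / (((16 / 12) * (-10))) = -1333991 / 38440+13 * sqrt(406) / 348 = -33.95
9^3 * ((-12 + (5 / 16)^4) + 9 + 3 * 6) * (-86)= -30834946755 / 32768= -941007.90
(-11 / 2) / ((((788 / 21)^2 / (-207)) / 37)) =37153809 / 1241888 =29.92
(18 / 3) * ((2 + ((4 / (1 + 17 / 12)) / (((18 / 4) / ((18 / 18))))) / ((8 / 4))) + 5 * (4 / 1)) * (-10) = -38600 / 29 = -1331.03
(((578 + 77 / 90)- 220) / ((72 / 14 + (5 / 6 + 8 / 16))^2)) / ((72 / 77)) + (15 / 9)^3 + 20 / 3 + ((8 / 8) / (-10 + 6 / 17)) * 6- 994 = -1595704727257 / 1638005760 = -974.18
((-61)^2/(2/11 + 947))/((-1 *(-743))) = 40931/7741317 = 0.01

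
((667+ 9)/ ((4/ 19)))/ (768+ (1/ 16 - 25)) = 51376/ 11889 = 4.32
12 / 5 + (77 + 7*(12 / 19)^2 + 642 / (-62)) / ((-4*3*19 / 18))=-3276507 / 1063145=-3.08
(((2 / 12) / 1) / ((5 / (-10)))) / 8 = -1 / 24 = -0.04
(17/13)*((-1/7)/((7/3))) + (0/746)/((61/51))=-51/637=-0.08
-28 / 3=-9.33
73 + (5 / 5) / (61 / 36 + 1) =73.37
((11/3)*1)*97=1067/3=355.67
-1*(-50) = 50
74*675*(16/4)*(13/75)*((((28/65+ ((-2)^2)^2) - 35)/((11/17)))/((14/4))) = -109325232/385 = -283961.64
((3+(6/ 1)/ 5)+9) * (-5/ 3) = -22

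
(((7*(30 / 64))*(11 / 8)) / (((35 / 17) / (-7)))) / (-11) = 357 / 256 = 1.39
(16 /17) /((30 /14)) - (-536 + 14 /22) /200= 349619 /112200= 3.12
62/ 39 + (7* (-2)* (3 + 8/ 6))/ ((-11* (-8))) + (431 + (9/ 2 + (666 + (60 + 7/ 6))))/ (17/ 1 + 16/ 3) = 2029641/ 38324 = 52.96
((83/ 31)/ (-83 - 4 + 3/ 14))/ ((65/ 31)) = -1162/ 78975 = -0.01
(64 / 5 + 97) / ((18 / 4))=122 / 5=24.40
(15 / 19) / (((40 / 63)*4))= 189 / 608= 0.31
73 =73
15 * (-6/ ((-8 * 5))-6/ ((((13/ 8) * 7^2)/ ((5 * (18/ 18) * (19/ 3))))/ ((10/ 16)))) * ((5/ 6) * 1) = -85445/ 5096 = -16.77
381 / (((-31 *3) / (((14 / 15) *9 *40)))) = -42672 / 31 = -1376.52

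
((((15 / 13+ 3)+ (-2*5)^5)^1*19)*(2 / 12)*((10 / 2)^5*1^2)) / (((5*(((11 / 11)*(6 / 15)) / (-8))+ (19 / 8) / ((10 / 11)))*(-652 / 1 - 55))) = 3087371750000 / 5211297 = 592438.26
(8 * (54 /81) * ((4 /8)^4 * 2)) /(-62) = -1 /93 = -0.01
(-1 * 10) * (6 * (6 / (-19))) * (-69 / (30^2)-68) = -122538 / 95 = -1289.87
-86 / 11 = -7.82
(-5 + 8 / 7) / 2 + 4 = 2.07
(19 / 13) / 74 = 19 / 962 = 0.02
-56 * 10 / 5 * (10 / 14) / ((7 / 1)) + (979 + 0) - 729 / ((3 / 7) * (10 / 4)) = 10051 / 35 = 287.17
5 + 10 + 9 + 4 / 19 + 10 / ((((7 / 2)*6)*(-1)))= 9470 / 399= 23.73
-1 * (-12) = 12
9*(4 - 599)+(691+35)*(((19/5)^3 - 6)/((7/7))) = 3765759/125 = 30126.07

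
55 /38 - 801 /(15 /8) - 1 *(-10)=-78993 /190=-415.75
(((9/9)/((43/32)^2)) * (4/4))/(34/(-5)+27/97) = -496640/5848387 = -0.08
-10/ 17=-0.59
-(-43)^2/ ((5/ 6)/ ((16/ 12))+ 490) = -14792/ 3925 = -3.77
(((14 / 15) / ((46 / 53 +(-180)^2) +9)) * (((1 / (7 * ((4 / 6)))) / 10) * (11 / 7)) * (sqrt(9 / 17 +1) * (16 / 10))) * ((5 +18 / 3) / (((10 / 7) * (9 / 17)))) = 12826 * sqrt(442) / 9662191875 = 0.00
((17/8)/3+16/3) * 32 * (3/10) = 58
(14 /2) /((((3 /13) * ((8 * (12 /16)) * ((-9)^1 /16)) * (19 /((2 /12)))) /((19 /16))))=-91 /972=-0.09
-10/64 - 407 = -407.16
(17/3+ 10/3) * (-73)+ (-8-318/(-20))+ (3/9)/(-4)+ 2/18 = -116833/180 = -649.07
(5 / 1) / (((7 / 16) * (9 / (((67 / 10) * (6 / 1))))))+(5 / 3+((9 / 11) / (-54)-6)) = 21575 / 462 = 46.70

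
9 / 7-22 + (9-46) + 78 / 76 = -15079 / 266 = -56.69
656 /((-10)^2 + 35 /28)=2624 /405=6.48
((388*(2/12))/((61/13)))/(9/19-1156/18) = -0.22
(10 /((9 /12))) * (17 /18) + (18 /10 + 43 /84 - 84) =-261181 /3780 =-69.10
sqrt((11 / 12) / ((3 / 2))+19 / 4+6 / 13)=5* sqrt(1417) / 78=2.41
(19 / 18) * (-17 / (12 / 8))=-323 / 27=-11.96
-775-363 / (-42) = -766.36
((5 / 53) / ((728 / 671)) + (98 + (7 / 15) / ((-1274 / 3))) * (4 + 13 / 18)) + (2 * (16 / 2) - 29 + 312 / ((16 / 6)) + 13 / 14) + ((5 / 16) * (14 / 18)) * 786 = 131754097 / 173628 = 758.83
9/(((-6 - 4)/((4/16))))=-9/40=-0.22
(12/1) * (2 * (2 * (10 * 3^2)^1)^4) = 25194240000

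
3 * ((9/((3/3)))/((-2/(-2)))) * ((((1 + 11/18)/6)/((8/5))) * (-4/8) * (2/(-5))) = 29/32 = 0.91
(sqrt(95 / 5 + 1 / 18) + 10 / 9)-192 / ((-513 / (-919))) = -338.48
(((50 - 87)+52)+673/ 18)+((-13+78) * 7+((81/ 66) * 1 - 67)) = 43720/ 99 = 441.62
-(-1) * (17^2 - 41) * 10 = 2480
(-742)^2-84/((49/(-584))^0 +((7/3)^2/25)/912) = 112985473636/205249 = 550480.02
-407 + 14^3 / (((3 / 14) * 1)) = 37195 / 3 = 12398.33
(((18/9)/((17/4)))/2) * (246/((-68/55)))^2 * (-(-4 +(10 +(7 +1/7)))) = -4210400700/34391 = -122427.40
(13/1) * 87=1131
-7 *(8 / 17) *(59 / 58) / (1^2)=-1652 / 493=-3.35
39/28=1.39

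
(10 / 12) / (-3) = -5 / 18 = -0.28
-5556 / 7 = -793.71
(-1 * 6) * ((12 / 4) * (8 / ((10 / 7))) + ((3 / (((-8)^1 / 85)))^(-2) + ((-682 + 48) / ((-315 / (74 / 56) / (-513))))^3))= 777226993017946123937 / 51000841500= 15239493509.49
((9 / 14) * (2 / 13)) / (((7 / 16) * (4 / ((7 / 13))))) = 36 / 1183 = 0.03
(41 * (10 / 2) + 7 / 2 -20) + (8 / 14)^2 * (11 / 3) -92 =28723 / 294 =97.70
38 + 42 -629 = -549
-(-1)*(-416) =-416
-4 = -4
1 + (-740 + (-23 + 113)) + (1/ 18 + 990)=6139/ 18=341.06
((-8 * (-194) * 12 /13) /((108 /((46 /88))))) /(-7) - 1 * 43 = -396311 /9009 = -43.99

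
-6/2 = -3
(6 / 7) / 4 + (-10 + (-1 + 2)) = -123 / 14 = -8.79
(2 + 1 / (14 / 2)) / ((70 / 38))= 57 / 49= 1.16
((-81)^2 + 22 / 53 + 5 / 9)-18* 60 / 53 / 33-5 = 34401185 / 5247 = 6556.35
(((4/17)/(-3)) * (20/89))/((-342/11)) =440/776169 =0.00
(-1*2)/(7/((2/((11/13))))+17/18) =-234/457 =-0.51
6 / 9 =2 / 3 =0.67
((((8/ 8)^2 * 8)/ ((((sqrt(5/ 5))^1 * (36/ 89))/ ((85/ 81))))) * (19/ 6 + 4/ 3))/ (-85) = -89/ 81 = -1.10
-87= -87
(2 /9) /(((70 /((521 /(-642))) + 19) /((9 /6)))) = -521 /105123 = -0.00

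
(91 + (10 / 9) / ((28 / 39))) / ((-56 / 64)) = -15548 / 147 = -105.77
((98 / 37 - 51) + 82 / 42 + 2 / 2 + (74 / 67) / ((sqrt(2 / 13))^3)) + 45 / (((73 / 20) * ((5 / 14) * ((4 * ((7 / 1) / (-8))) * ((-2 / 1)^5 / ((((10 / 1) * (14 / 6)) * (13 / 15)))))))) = -2221540 / 56721 + 481 * sqrt(26) / 134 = -20.86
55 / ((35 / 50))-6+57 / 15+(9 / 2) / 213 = 76.39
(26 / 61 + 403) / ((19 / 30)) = 738270 / 1159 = 636.99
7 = 7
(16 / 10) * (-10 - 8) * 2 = -288 / 5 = -57.60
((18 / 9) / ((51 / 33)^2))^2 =58564 / 83521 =0.70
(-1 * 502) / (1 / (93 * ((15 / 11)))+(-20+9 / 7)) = 2451015 / 91334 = 26.84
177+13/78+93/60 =178.72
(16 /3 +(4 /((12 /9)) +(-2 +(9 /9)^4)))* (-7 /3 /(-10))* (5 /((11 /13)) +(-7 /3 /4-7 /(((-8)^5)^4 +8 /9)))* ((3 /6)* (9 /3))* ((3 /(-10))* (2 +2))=-2553087025876632285061 /155644403121924341880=-16.40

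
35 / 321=0.11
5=5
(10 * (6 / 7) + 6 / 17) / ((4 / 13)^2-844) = -29913 / 2828630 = -0.01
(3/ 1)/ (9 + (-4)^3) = -3/ 55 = -0.05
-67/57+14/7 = 47/57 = 0.82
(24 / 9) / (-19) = -8 / 57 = -0.14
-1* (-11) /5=11 /5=2.20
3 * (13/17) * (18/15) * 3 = 702/85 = 8.26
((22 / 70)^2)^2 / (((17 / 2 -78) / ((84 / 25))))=-351384 / 744953125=-0.00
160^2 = 25600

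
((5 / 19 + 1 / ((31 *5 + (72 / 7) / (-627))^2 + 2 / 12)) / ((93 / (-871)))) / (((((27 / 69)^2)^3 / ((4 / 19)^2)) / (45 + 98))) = -4351.92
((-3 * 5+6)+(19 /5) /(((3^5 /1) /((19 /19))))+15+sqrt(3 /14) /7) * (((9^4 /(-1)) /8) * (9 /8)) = -1776087 /320-59049 * sqrt(42) /6272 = -5611.29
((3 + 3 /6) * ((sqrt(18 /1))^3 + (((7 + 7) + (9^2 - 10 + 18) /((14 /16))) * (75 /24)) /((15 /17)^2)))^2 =2457945 * sqrt(2) /4 + 173702313 /64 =3583113.43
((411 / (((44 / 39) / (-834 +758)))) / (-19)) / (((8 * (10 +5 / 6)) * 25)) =3699 / 5500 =0.67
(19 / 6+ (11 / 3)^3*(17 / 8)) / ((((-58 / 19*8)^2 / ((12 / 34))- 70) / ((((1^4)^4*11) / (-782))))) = -92567981 / 98768814624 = -0.00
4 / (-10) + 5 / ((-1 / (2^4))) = -402 / 5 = -80.40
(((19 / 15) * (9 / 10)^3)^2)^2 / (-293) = -0.00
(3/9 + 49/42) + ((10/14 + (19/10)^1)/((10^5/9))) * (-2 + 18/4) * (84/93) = 4651647/3100000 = 1.50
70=70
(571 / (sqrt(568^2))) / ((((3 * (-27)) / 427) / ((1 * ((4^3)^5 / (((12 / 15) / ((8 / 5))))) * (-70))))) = 4581438930288640 / 5751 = 796633442929.69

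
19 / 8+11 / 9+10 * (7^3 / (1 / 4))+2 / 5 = 4940639 / 360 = 13724.00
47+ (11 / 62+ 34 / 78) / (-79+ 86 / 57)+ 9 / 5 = 868524003 / 17800510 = 48.79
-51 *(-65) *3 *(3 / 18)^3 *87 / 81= 32045 / 648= 49.45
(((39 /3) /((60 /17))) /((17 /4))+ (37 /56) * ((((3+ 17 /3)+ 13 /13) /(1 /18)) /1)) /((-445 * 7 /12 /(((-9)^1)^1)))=437841 /109025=4.02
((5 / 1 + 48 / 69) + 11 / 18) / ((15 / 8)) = 10444 / 3105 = 3.36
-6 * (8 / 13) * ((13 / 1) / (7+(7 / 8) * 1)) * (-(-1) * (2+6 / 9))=-1024 / 63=-16.25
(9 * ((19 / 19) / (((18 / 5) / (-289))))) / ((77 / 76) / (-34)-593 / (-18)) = -16802460 / 765463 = -21.95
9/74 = 0.12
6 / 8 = 0.75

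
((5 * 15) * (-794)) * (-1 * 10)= 595500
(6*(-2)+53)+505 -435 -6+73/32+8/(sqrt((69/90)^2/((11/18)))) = 40*sqrt(22)/23+3433/32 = 115.44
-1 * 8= -8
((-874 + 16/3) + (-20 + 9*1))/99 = -2639/297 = -8.89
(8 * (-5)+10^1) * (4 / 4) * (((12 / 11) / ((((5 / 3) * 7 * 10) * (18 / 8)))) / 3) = -16 / 385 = -0.04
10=10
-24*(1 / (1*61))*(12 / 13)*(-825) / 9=26400 / 793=33.29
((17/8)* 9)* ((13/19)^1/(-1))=-1989/152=-13.09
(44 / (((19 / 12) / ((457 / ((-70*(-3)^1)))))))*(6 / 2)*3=544.28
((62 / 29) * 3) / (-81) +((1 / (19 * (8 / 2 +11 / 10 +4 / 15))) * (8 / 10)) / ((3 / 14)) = -14566 / 342171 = -0.04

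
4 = 4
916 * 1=916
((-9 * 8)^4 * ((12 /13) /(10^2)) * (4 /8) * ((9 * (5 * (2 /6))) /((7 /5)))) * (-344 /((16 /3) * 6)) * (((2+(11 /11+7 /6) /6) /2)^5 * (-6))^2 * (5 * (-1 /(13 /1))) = 4232799693325537109375 /4069346770944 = 1040166869.91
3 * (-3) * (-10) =90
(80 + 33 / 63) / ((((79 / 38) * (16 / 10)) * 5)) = 32129 / 6636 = 4.84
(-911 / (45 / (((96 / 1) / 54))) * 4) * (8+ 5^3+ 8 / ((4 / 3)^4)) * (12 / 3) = -31608056 / 405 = -78044.58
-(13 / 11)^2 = -169 / 121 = -1.40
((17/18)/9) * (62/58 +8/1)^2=1175873/136242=8.63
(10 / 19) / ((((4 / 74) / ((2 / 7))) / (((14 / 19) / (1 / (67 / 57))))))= 2.41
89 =89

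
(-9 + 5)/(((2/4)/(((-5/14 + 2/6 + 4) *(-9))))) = 2004/7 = 286.29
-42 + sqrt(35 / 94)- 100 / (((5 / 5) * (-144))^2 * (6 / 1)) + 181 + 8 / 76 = sqrt(3290) / 94 + 82207397 / 590976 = 139.71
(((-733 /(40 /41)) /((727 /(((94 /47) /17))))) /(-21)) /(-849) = -30053 /4406972220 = -0.00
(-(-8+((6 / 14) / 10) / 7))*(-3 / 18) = -3917 / 2940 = -1.33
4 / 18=2 / 9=0.22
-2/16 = -1/8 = -0.12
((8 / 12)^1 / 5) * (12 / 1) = 8 / 5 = 1.60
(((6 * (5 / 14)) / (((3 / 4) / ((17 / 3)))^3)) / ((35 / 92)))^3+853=24207153395604926822263 / 1688134559643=14339587598.23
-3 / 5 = -0.60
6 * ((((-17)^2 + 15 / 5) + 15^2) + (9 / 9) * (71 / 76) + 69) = 133821 / 38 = 3521.61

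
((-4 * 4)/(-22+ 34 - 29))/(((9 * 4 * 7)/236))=944/1071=0.88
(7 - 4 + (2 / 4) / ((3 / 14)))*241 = 3856 / 3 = 1285.33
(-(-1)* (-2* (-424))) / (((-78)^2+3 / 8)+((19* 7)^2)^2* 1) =6784 / 2503254443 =0.00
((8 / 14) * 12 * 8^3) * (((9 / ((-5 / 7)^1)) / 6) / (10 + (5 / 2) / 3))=-221184 / 325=-680.57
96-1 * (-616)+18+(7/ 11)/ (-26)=208773/ 286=729.98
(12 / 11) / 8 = 3 / 22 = 0.14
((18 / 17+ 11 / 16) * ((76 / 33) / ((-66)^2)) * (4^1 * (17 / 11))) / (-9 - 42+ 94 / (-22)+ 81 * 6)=9025 / 681078024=0.00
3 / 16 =0.19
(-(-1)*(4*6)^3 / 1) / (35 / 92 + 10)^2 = 117006336 / 912025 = 128.29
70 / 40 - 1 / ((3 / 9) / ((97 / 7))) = -1115 / 28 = -39.82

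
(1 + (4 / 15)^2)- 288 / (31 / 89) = -5759729 / 6975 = -825.77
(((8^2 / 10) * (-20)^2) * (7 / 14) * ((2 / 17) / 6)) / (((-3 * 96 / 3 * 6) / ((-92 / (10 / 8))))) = 1472 / 459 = 3.21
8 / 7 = 1.14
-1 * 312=-312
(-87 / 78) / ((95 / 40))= -116 / 247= -0.47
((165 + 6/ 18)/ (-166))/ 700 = -62/ 43575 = -0.00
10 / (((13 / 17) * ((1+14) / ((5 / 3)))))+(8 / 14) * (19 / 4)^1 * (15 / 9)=4895 / 819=5.98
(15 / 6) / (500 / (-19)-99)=-95 / 4762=-0.02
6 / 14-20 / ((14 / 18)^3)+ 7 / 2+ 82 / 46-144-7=-187.80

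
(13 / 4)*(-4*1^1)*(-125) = 1625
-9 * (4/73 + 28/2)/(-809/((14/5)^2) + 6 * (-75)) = 1809864/7915025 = 0.23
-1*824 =-824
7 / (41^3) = 7 / 68921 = 0.00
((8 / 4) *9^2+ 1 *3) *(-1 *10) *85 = -140250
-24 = -24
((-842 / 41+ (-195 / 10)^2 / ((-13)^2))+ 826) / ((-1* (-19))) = 42.51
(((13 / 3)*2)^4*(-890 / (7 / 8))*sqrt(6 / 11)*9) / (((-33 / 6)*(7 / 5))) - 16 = -16+32536691200*sqrt(66) / 53361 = 4953589.23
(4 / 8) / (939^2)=1 / 1763442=0.00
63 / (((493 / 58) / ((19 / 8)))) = 1197 / 68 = 17.60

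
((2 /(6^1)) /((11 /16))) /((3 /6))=32 /33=0.97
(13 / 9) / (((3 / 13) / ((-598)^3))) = -36140175448 / 27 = -1338525016.59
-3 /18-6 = -37 /6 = -6.17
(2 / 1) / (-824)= -1 / 412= -0.00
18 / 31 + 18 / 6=111 / 31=3.58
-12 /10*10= -12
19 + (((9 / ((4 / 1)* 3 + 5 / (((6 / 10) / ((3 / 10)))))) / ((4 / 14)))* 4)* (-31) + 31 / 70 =-507371 / 2030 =-249.94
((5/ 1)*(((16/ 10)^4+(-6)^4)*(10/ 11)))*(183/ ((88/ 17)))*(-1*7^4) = -1520224756764/ 3025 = -502553638.60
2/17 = 0.12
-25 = -25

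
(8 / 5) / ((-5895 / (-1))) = 0.00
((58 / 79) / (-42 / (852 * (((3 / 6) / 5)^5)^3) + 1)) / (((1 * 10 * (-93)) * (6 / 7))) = 14413 / 771434999999984350890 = 0.00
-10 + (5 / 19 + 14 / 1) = 81 / 19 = 4.26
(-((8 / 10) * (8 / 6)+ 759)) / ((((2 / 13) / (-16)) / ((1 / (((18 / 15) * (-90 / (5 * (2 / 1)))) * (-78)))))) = 22802 / 243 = 93.84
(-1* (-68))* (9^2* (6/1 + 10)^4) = 360972288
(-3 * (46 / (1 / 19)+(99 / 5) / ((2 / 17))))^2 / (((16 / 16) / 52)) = 508430187.72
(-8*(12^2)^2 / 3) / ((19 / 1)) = -55296 / 19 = -2910.32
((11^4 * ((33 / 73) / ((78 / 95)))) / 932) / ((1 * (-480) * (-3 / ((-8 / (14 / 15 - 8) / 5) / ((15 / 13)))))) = 3059969 / 2596253760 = 0.00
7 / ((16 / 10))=35 / 8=4.38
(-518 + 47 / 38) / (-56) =19637 / 2128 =9.23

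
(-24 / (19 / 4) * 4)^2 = 147456 / 361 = 408.47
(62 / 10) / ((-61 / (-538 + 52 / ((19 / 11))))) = 59830 / 1159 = 51.62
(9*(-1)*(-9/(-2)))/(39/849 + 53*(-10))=22923/299954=0.08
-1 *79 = -79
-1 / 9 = -0.11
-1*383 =-383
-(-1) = 1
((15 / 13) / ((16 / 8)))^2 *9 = 2025 / 676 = 3.00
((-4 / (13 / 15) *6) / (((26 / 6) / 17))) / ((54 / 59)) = -20060 / 169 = -118.70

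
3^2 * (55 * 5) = 2475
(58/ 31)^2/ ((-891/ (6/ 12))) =-1682/ 856251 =-0.00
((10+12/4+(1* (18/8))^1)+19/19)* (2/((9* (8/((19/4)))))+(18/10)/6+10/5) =22763/576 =39.52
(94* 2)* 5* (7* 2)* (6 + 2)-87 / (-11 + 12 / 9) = 105289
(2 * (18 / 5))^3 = 46656 / 125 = 373.25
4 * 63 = 252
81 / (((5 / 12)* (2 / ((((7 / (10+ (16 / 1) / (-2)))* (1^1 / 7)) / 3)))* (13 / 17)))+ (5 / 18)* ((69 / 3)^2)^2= 90973111 / 1170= 77754.80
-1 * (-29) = 29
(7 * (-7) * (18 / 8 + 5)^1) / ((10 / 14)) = -9947 / 20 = -497.35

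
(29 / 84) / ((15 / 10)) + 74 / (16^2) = 4187 / 8064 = 0.52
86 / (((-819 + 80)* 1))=-86 / 739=-0.12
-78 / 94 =-39 / 47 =-0.83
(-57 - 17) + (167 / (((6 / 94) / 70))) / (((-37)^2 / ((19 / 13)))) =6488236 / 53391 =121.52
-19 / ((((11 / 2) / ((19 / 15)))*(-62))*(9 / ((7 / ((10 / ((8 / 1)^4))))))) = 5175296 / 230175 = 22.48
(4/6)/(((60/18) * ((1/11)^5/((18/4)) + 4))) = 1449459/28989190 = 0.05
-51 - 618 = -669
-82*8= -656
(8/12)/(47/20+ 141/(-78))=520/423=1.23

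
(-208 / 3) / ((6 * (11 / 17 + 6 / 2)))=-884 / 279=-3.17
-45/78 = -15/26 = -0.58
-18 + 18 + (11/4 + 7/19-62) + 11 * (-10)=-12835/76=-168.88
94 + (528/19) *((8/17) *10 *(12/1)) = 537242/323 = 1663.29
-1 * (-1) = 1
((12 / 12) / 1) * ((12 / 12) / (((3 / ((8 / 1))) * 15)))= 8 / 45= 0.18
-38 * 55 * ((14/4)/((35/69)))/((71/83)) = -1196943/71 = -16858.35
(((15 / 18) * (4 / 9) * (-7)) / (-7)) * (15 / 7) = 50 / 63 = 0.79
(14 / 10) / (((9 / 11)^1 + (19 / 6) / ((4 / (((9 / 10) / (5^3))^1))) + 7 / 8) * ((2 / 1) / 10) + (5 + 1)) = 770000 / 3486877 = 0.22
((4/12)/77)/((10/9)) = 3/770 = 0.00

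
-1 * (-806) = 806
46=46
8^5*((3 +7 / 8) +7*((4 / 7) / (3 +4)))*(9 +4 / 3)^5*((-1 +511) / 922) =827304592609280 / 87129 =9495169147.00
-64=-64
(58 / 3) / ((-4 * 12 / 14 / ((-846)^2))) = -4035843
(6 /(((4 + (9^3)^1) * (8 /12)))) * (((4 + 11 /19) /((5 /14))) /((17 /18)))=197316 /1183795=0.17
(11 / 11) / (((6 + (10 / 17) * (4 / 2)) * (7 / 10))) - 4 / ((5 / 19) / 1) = -15.00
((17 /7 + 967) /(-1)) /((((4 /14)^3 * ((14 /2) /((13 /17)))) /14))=-2161341 /34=-63568.85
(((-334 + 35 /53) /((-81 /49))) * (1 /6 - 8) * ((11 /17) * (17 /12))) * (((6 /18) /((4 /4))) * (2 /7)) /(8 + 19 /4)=-10.82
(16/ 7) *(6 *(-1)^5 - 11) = -272/ 7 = -38.86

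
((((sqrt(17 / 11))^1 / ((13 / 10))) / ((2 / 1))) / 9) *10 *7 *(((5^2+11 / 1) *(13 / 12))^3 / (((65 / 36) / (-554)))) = -54447120 *sqrt(187) / 11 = -67686651.63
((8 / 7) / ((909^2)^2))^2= 64 / 22840580940174035976872529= 0.00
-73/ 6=-12.17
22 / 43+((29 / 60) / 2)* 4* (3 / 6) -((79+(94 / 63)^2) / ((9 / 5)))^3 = -3601938758849838390271 / 39198484474910460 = -91889.75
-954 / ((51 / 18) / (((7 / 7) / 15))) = -1908 / 85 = -22.45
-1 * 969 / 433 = -969 / 433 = -2.24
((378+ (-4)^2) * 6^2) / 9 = 1576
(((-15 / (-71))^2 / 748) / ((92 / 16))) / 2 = 225 / 43362682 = 0.00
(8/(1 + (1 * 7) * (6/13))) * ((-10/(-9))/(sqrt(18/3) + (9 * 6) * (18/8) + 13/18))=10400/604757-936 * sqrt(6)/6652327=0.02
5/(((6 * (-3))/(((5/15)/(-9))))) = 5/486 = 0.01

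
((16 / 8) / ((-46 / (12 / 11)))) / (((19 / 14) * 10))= -84 / 24035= -0.00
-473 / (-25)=473 / 25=18.92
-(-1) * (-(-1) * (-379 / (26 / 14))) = -2653 / 13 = -204.08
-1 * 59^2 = -3481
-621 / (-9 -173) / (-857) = -621 / 155974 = -0.00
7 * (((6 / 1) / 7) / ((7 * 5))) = 6 / 35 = 0.17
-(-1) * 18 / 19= 18 / 19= 0.95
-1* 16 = -16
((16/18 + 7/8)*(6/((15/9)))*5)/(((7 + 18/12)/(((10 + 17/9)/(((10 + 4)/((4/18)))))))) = 13589/19278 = 0.70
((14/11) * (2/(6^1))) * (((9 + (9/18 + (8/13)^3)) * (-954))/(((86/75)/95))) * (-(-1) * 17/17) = -326360.52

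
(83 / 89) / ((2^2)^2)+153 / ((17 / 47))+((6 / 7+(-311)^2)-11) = 968230869 / 9968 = 97133.92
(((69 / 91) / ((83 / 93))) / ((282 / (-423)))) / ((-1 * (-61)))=-19251 / 921466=-0.02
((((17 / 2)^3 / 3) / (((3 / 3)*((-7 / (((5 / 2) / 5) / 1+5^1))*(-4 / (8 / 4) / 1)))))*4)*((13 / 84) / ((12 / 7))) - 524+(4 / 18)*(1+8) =-11925665 / 24192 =-492.96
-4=-4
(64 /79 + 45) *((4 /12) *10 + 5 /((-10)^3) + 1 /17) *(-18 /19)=-375098493 /2551700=-147.00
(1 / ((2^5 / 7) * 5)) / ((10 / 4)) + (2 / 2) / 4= 107 / 400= 0.27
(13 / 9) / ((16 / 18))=13 / 8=1.62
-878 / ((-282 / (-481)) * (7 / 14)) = -2995.16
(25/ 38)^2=625/ 1444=0.43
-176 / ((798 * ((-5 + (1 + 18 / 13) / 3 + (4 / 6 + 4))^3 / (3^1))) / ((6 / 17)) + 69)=-386672 / 314385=-1.23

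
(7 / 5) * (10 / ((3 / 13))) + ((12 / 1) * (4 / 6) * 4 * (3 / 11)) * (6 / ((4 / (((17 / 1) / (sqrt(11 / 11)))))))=9346 / 33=283.21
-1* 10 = -10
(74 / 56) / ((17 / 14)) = 37 / 34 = 1.09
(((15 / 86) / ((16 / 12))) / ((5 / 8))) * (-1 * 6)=-1.26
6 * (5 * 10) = 300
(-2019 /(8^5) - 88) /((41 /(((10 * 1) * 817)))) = -11787688255 /671744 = -17547.89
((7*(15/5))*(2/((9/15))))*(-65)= -4550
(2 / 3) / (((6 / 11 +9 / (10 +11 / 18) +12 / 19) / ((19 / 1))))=758461 / 121266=6.25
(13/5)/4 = 0.65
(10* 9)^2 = 8100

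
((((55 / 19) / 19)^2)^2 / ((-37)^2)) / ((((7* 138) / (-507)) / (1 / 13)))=-118958125 / 7486660292607538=-0.00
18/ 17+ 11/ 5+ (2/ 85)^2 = 23549/ 7225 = 3.26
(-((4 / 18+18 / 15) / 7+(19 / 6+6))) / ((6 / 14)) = -5903 / 270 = -21.86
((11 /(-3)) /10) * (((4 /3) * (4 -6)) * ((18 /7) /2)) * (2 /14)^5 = 44 /588245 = 0.00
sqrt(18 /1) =3 * sqrt(2) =4.24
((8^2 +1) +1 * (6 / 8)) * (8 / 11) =526 / 11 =47.82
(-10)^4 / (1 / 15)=150000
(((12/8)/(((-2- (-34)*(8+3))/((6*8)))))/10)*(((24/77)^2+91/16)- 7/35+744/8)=140282013/73519600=1.91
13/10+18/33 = 203/110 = 1.85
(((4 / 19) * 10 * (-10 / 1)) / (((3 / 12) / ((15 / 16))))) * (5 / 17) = -7500 / 323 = -23.22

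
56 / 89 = 0.63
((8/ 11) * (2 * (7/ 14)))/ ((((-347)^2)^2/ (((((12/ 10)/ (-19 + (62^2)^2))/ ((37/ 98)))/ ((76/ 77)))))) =2744/ 251008352585473776885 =0.00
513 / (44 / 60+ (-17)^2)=1.77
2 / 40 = 1 / 20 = 0.05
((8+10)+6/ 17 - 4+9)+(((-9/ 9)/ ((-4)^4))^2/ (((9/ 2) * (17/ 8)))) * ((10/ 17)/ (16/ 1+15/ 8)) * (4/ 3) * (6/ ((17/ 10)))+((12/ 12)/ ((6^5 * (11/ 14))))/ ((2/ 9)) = 23.35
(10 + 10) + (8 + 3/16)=451/16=28.19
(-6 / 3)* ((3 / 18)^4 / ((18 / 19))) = -0.00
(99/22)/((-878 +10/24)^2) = 0.00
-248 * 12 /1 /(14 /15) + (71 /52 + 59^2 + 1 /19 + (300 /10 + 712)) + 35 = 7405975 /6916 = 1070.85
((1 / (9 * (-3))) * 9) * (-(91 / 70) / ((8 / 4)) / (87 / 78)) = 169 / 870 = 0.19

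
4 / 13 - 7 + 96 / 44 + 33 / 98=-58491 / 14014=-4.17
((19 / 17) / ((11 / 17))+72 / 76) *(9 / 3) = 8.02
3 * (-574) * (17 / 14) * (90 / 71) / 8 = -94095 / 284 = -331.32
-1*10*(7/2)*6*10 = -2100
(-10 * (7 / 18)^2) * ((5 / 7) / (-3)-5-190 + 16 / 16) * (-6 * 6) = -285530 / 27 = -10575.19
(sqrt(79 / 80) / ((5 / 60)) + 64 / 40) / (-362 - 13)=-sqrt(395) / 625 - 8 / 1875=-0.04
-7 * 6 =-42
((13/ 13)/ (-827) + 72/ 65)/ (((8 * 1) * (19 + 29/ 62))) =1843849/ 259529140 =0.01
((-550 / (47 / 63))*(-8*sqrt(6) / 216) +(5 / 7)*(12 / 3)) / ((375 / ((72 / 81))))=32 / 4725 +1232*sqrt(6) / 19035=0.17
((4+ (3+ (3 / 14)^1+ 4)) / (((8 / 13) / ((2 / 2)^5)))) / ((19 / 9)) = 18369 / 2128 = 8.63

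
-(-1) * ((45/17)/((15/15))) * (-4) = -180/17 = -10.59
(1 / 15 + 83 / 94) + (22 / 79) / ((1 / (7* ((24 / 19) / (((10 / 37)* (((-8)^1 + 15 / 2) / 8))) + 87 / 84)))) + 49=-1256491 / 13395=-93.80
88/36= 2.44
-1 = -1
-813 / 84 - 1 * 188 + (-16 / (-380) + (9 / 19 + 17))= -479233 / 2660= -180.16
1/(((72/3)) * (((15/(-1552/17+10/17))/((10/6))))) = -257/612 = -0.42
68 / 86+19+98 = 5065 / 43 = 117.79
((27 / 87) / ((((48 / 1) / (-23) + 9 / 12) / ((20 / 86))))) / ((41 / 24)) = -66240 / 2096207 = -0.03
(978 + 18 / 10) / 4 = 4899 / 20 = 244.95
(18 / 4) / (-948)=-3 / 632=-0.00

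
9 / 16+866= 13865 / 16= 866.56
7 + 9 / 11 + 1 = 97 / 11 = 8.82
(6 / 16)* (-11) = -33 / 8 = -4.12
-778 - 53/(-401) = -311925/401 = -777.87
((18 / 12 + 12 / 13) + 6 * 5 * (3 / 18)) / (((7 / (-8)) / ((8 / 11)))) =-6176 / 1001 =-6.17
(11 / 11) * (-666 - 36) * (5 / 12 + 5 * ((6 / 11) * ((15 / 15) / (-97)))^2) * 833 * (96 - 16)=-22200075916200 / 1138489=-19499596.32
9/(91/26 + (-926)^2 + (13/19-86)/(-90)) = 7695/733145783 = 0.00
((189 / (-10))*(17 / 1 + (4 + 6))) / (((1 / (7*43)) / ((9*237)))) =-3276294399 / 10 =-327629439.90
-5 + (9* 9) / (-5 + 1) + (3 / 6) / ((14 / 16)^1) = -691 / 28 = -24.68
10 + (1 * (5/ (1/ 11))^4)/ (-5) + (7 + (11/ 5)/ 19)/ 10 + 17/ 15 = -1830113.16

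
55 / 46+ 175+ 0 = 8105 / 46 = 176.20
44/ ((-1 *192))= -11/ 48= -0.23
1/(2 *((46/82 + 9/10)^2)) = 84050/358801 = 0.23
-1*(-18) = 18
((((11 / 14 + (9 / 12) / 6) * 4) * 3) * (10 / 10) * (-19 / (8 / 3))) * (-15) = 130815 / 112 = 1167.99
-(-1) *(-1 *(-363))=363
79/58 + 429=24961/58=430.36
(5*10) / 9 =50 / 9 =5.56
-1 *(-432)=432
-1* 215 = -215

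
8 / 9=0.89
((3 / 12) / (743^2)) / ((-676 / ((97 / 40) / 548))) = -97 / 32720871672320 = -0.00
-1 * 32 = -32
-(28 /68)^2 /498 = -49 /143922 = -0.00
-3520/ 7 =-502.86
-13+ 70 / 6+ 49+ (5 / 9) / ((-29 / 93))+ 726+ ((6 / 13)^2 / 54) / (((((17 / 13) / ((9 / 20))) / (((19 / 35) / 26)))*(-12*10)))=5402136374347 / 6998628000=771.89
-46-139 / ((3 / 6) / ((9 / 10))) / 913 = -211241 / 4565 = -46.27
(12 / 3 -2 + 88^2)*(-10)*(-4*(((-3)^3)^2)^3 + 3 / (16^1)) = 480153457188945 / 4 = 120038364297236.25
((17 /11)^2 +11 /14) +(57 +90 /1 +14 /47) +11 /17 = 204540575 /1353506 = 151.12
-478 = -478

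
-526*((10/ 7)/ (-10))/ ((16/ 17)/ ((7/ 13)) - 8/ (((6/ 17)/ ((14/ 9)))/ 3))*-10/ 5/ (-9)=-4471/ 27854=-0.16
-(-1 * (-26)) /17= -26 /17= -1.53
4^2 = 16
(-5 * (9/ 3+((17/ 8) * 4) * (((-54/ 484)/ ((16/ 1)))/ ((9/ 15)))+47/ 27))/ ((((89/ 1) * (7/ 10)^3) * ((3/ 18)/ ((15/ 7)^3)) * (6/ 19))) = -1440700234375/ 10135696648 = -142.14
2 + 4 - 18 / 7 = 24 / 7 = 3.43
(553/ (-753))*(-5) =2765/ 753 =3.67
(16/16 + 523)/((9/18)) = 1048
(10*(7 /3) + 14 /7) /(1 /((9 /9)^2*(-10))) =-760 /3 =-253.33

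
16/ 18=8/ 9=0.89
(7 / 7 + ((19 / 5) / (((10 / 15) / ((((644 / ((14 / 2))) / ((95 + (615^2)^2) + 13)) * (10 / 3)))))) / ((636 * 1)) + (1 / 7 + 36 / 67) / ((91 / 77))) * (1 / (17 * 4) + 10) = 3815247135421421209 / 241800997684372308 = 15.78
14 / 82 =7 / 41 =0.17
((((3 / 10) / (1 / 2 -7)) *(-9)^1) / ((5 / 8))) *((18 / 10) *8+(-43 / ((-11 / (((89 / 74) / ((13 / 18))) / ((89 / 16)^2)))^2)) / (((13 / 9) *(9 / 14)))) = 44828241329658816 / 4684381465746125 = 9.57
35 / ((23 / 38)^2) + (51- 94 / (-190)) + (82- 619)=-19597767 / 50255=-389.97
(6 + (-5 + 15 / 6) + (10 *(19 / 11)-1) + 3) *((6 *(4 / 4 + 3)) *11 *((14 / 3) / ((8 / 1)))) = 3507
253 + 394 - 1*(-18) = 665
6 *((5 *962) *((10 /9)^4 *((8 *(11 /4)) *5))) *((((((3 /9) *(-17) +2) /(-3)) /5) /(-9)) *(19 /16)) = -27645475000 /177147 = -156059.52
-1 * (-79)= 79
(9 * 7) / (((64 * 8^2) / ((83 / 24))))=1743 / 32768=0.05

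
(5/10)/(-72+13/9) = -9/1270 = -0.01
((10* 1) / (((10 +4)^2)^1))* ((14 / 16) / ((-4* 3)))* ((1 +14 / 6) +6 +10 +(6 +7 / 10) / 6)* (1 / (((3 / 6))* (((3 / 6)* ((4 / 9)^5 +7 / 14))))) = -8050347 / 13685728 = -0.59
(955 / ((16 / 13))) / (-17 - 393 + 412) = 387.97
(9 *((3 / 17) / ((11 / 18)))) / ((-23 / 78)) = -37908 / 4301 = -8.81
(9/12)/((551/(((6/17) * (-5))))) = -45/18734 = -0.00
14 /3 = 4.67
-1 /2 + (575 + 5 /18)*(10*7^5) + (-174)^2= 96717211.61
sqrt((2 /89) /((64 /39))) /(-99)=-sqrt(6942) /70488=-0.00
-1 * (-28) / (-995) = -28 / 995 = -0.03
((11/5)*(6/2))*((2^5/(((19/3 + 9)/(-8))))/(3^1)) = -4224/115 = -36.73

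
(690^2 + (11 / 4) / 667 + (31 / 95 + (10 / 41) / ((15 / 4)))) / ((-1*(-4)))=14842705967299 / 124702320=119025.10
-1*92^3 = -778688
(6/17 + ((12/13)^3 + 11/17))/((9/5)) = 19625/19773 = 0.99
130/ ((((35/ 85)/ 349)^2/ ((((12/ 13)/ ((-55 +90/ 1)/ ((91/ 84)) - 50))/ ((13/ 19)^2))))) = -152488518348/ 14651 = -10408062.14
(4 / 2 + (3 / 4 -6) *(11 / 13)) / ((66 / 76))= -2413 / 858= -2.81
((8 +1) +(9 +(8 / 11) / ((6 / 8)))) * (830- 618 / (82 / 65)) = 8729570 / 1353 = 6452.01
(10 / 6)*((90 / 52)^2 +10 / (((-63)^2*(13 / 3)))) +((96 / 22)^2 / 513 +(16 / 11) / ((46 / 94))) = 1135399304491 / 141871317588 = 8.00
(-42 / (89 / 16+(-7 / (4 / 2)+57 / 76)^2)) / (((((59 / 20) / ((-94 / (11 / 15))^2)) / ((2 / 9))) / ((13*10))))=-514886.68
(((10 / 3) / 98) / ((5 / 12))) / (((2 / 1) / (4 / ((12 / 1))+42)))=254 / 147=1.73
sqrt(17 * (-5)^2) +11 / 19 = 21.19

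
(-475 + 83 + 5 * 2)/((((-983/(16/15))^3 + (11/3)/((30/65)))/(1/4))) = 3520512/28852060599761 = 0.00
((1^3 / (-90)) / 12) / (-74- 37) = 1 / 119880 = 0.00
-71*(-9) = 639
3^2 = 9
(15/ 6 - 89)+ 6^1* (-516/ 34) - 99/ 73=-444067/ 2482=-178.91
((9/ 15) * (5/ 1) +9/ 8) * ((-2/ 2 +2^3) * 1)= 231/ 8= 28.88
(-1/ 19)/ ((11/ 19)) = -1/ 11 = -0.09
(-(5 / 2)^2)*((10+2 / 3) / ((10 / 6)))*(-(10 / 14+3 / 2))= 620 / 7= 88.57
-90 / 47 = -1.91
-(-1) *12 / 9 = 4 / 3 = 1.33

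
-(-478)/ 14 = 239/ 7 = 34.14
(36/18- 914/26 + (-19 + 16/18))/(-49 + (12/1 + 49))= -2999/702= -4.27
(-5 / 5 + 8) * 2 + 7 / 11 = 161 / 11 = 14.64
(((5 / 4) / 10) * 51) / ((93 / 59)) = 1003 / 248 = 4.04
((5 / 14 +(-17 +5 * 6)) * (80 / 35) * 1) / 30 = 748 / 735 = 1.02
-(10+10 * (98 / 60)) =-79 / 3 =-26.33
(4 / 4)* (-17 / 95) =-17 / 95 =-0.18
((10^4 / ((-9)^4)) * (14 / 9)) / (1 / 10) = 1400000 / 59049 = 23.71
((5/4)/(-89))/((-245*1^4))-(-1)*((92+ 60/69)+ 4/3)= 113386069/1203636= 94.20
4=4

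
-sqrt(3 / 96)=-sqrt(2) / 8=-0.18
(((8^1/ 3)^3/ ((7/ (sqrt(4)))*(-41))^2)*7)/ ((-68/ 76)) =-38912/ 5401053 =-0.01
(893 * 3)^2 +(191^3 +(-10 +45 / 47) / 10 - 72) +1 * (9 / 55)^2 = 4022085004489 / 284350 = 14144839.12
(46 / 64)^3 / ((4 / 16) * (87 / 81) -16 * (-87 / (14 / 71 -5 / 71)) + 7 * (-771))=328509 / 4940898304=0.00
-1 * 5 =-5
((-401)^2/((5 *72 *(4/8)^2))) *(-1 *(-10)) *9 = 160801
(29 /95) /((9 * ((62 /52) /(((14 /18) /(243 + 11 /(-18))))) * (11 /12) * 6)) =21112 /1272054465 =0.00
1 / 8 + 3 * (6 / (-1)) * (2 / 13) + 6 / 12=-223 / 104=-2.14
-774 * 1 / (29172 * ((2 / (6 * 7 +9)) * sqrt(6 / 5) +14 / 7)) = -32895 / 2478476 +129 * sqrt(30) / 2478476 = -0.01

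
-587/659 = -0.89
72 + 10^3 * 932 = 932072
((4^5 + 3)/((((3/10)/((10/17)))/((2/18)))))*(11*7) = 7907900/459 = 17228.54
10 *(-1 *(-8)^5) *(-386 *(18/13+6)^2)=-1165680967680/169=-6897520518.82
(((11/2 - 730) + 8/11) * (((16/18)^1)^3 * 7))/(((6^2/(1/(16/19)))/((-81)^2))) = -8471036/11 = -770094.18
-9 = -9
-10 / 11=-0.91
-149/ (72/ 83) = -12367/ 72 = -171.76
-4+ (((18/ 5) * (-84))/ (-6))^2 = 63404/ 25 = 2536.16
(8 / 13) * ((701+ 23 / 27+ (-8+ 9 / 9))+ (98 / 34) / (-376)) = 119918989 / 280449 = 427.60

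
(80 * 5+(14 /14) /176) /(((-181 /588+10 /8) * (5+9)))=1478421 /48752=30.33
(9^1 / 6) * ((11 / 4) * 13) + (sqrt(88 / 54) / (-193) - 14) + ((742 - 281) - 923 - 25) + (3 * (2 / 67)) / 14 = -1678527 / 3752 - 2 * sqrt(33) / 1737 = -447.38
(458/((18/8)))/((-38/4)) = -3664/171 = -21.43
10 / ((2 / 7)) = 35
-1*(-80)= 80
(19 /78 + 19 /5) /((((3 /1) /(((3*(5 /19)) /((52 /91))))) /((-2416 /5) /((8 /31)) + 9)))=-5413177 /1560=-3469.99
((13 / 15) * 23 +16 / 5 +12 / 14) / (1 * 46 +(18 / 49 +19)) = 0.37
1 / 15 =0.07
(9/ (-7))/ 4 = -9/ 28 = -0.32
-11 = -11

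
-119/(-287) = 17/41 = 0.41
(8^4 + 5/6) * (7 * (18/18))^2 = 1204469/6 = 200744.83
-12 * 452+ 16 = -5408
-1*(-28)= 28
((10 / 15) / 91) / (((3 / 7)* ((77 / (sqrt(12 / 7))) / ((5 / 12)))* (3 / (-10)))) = -0.00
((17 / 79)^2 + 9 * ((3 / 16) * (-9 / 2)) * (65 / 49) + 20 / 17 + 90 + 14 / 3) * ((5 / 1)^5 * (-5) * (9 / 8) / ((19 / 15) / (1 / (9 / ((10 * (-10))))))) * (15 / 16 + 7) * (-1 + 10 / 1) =95612675427720703125 / 101146938368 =945284918.86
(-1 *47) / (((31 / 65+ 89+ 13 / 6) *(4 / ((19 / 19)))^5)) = -9165 / 18299392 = -0.00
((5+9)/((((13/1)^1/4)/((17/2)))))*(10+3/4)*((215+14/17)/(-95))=-1104369/1235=-894.23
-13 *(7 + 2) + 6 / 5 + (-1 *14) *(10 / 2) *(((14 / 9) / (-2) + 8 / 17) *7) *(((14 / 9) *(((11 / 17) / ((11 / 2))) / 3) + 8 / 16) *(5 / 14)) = -60143491 / 702270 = -85.64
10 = 10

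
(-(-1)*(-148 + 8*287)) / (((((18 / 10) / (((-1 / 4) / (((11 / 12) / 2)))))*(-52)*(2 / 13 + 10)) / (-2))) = -895 / 363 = -2.47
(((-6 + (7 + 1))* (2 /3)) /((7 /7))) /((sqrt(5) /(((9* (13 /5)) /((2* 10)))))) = 39* sqrt(5) /125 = 0.70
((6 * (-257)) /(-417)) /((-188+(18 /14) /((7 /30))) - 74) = -12593 /873476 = -0.01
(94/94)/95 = 1/95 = 0.01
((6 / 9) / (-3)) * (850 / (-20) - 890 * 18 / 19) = 33655 / 171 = 196.81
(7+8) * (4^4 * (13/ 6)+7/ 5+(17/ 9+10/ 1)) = 25558/ 3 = 8519.33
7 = 7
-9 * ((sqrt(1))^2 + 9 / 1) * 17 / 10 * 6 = -918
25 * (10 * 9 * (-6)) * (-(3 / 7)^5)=3280500 / 16807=195.19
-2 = -2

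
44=44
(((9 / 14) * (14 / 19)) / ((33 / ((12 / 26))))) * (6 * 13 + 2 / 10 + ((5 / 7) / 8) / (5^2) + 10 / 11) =0.52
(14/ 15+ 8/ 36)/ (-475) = -52/ 21375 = -0.00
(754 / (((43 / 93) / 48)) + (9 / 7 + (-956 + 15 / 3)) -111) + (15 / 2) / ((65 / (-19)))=604267485 / 7826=77212.81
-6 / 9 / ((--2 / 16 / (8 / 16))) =-2.67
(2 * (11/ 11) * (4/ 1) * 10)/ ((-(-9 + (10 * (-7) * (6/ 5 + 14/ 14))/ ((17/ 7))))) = 1360/ 1231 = 1.10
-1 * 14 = -14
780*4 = 3120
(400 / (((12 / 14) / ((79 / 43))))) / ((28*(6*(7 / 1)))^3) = 1975 / 3746481984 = 0.00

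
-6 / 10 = -3 / 5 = -0.60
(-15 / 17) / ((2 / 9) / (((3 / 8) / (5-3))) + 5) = -405 / 2839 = -0.14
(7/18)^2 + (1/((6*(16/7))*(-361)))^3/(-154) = 415461046010003/2747130181779456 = 0.15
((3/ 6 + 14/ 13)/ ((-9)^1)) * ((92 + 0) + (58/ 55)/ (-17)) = -587407/ 36465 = -16.11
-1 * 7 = -7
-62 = -62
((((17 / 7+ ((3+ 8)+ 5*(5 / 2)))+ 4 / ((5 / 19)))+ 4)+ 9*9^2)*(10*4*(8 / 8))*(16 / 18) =27524.57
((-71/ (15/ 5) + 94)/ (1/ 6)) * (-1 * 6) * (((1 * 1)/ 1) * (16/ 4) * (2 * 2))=-40512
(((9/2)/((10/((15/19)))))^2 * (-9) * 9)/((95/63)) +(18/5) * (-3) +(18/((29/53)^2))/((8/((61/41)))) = -121061892123/18920414320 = -6.40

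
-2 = -2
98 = 98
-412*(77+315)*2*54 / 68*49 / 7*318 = -9706713408 / 17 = -570983141.65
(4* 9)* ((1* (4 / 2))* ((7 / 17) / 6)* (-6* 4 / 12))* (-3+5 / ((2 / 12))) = -4536 / 17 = -266.82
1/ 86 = 0.01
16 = 16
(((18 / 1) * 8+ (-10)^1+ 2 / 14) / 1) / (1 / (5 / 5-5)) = -3756 / 7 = -536.57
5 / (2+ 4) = 5 / 6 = 0.83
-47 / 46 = -1.02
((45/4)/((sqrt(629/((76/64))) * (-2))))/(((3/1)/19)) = -285 * sqrt(11951)/20128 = -1.55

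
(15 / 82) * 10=75 / 41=1.83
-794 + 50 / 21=-16624 / 21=-791.62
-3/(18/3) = -1/2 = -0.50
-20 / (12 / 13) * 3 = -65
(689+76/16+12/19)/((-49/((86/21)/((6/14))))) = -15437/114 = -135.41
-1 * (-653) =653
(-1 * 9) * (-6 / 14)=27 / 7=3.86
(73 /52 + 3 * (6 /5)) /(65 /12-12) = -3903 /5135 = -0.76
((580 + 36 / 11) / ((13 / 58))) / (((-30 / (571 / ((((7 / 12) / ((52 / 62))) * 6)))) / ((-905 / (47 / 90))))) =2307588055680 / 112189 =20568755.01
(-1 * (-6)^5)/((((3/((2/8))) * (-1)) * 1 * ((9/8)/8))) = -4608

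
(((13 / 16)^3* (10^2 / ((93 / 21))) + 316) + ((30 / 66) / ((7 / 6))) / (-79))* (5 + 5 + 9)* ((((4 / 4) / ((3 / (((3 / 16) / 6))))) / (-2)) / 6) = -1203783280003 / 222449762304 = -5.41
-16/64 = -1/4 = -0.25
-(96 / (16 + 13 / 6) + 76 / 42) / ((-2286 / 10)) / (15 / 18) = 32476 / 872109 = 0.04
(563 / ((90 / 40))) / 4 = 563 / 9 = 62.56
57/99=19/33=0.58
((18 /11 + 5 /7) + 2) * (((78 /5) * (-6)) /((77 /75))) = -2351700 /5929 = -396.64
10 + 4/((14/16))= 102/7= 14.57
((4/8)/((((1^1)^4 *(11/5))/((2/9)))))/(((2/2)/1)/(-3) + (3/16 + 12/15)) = 400/5181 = 0.08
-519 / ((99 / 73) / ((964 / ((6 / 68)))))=-413928104 / 99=-4181091.96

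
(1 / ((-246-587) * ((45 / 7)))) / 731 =-1 / 3914505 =-0.00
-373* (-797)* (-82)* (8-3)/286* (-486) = 29618106030/143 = 207119622.59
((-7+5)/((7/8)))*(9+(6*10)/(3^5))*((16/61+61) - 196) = 14070928/4941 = 2847.79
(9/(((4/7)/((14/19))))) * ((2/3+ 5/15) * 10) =116.05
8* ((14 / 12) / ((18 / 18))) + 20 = 88 / 3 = 29.33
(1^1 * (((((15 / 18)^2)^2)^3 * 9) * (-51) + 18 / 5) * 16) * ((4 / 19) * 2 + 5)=-1987978784803 / 478690560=-4152.95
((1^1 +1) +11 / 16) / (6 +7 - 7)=43 / 96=0.45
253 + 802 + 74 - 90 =1039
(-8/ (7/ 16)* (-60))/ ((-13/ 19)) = -145920/ 91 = -1603.52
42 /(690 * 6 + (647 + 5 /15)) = 63 /7181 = 0.01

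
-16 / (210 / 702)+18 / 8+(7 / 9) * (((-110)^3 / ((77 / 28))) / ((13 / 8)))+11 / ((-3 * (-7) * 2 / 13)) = -3795343471 / 16380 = -231705.95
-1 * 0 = 0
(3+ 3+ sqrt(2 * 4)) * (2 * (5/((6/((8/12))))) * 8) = 160 * sqrt(2)/9+ 160/3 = 78.47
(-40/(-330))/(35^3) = 4/1414875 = 0.00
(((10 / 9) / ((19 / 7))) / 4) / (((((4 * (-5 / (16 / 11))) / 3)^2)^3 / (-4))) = -4644864 / 105186434375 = -0.00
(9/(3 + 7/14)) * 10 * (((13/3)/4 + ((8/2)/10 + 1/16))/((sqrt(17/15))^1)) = 159 * sqrt(255)/68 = 37.34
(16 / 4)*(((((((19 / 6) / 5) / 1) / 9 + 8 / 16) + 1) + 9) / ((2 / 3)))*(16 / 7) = 45664 / 315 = 144.97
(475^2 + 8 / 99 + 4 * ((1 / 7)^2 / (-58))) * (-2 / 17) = -63481421090 / 2391543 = -26544.13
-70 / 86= -35 / 43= -0.81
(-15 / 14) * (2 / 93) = -5 / 217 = -0.02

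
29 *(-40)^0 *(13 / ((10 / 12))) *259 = 585858 / 5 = 117171.60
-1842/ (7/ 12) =-22104/ 7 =-3157.71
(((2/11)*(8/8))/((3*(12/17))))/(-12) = -17/2376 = -0.01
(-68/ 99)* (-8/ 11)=544/ 1089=0.50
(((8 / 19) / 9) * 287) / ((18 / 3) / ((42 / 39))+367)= 2009 / 55746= 0.04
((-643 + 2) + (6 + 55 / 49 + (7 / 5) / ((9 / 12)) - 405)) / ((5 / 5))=-762203 / 735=-1037.01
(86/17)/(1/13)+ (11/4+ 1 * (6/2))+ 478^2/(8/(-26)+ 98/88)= 8889355507/31348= 283570.10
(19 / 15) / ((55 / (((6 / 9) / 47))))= 38 / 116325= 0.00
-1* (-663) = 663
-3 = -3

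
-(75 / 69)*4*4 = -400 / 23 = -17.39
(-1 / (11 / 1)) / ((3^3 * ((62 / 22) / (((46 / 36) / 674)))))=-23 / 10154484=-0.00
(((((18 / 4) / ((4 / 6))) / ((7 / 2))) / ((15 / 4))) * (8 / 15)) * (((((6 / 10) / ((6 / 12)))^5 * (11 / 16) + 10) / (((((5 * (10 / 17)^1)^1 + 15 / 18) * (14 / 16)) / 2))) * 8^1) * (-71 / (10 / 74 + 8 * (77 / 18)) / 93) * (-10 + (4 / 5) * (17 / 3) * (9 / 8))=759432830976 / 448228515625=1.69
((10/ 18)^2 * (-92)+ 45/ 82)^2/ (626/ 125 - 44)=-19.89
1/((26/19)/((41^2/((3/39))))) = 31939/2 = 15969.50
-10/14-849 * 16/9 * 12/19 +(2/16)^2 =-8120123/8512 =-953.96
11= 11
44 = 44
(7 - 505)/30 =-83/5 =-16.60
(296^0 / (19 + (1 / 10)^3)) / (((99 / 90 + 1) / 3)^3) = 1000000 / 6517343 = 0.15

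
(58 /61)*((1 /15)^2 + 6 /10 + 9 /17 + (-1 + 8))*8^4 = 7391215616 /233325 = 31677.77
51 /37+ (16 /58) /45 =66851 /48285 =1.38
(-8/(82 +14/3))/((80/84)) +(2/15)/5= -137/1950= -0.07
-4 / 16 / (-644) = 1 / 2576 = 0.00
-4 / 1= -4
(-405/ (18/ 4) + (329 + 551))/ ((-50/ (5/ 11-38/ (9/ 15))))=32785/ 33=993.48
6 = 6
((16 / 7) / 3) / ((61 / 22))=352 / 1281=0.27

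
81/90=9/10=0.90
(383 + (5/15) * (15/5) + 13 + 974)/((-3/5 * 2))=-2285/2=-1142.50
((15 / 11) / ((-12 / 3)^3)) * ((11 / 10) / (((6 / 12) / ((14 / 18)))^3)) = -343 / 3888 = -0.09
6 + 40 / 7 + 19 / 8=789 / 56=14.09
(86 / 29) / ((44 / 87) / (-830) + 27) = 107070 / 974813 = 0.11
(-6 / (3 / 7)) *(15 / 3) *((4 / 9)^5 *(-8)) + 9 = 1104881 / 59049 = 18.71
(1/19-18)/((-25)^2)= -0.03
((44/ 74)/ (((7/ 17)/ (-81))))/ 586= -15147/ 75887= -0.20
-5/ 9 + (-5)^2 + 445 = 469.44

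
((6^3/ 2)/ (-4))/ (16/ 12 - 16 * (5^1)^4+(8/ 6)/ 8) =54/ 19997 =0.00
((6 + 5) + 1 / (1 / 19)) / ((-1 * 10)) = -3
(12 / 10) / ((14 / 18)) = 54 / 35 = 1.54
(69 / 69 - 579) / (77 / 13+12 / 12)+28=-55.49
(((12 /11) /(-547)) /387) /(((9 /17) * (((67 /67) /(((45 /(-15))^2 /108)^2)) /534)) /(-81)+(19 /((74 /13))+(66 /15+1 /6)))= -0.00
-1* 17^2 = -289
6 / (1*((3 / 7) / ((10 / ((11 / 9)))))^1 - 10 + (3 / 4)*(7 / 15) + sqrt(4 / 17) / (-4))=-172688040 / 276188237 + 529200*sqrt(17) / 276188237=-0.62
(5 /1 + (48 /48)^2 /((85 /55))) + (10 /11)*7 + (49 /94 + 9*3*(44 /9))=2540583 /17578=144.53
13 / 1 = 13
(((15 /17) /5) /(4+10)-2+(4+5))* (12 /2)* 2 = 10014 /119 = 84.15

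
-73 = -73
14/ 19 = 0.74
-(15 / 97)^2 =-225 / 9409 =-0.02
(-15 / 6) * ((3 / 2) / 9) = -5 / 12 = -0.42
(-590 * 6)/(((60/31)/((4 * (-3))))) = 21948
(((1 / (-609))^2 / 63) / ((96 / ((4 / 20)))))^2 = 0.00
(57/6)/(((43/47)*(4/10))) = 4465/172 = 25.96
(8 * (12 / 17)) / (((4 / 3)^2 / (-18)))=-972 / 17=-57.18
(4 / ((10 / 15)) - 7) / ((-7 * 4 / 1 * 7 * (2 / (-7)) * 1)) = -1 / 56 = -0.02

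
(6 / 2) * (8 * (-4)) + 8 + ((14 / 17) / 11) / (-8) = -65831 / 748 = -88.01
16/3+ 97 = 102.33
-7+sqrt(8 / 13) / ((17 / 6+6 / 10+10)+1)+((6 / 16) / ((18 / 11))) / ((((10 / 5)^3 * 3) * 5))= -40309 / 5760+60 * sqrt(26) / 5629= -6.94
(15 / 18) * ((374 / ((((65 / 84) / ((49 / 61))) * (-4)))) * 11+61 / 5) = -4184933 / 4758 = -879.56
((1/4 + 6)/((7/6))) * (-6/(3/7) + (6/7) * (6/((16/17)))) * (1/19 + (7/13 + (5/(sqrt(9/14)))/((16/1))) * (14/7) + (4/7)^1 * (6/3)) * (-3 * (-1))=-211281975/677768 -89625 * sqrt(14)/3136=-418.67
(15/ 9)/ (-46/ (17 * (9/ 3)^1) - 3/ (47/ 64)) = -3995/ 11954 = -0.33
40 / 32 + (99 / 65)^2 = 60329 / 16900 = 3.57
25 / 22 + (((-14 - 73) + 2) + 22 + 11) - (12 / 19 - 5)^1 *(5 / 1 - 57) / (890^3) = -936771625247 / 18417315125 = -50.86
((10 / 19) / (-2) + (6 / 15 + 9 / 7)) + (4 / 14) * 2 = 1326 / 665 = 1.99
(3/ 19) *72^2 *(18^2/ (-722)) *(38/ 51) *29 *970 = -47247598080/ 6137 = -7698810.18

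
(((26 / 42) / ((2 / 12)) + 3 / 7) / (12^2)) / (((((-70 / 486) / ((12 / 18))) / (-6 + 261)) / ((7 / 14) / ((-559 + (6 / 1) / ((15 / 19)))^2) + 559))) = -12568501781553 / 662135824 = -18981.76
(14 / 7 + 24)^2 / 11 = 676 / 11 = 61.45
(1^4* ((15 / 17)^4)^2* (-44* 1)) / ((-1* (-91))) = -112767187500 / 634793927131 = -0.18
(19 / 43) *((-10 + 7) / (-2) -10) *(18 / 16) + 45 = 40.77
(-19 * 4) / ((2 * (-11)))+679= 7507 / 11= 682.45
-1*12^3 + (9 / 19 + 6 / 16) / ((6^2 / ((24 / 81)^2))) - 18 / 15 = -359266808 / 207765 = -1729.20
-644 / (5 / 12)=-7728 / 5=-1545.60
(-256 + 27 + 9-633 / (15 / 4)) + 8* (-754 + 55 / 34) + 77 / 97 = -52826251 / 8245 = -6407.07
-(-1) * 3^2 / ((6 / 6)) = 9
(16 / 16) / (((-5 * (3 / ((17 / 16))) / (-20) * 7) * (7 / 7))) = 17 / 84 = 0.20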